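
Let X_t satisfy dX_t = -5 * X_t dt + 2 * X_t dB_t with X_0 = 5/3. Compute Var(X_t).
Var(X_t) = (25*exp(4*t) - 25)*exp(-10*t)/9

For GBM dX = mu X dt + sigma X dB with X_0 = x_0, apply Itô to Y = log X: dY = (mu - sigma^2/2) dt + sigma dB, so Y_t = log(x_0) + (mu - sigma^2/2) t + sigma B_t and hence X_t = x_0 * exp((mu - sigma^2/2) t + sigma B_t).
With mu = -5, sigma = 2, x_0 = 5/3, this gives:
  X_t = 5/3 * exp((-7) * t + (2) * B_t).
Since sigma*B_t ~ Normal(0, sigma^2 t), E[exp(sigma*B_t)] = exp(sigma^2 t / 2); so E[X_t] = x_0 * exp((mu - sigma^2/2) t) * exp(sigma^2 t / 2) = x_0 * exp(mu t) = 5*exp(-5*t)/3.
Var(X_t) = E[X_t^2] - (E[X_t])^2 = x_0^2 * exp(2 mu t) * (exp(sigma^2 t) - 1) = (25*exp(4*t) - 25)*exp(-10*t)/9.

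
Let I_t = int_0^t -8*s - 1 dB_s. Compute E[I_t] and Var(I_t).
E[I_t] = 0; Var(I_t) = t*(64*t^2 + 24*t + 3)/3

The Itô integral of a deterministic integrand f(s) has mean 0 because each increment f(s) * (B_{s+ds} - B_s) has mean 0. By the Itô isometry:
  Var( int_0^t f(s) dB_s ) = E[ (int_0^t f(s) dB_s)^2 ] = int_0^t f(s)^2 ds.
Here f(s) = -8*s - 1, so f(s)^2 = (8*s + 1)^2. Integrate:
  int_0^t ((8*s + 1)^2) ds = t*(64*t^2 + 24*t + 3)/3.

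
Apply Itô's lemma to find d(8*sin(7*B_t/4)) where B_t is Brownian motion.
d(8*sin(7*B_t/4)) = (-49*sin(7*B_t/4)/4) dt + (14*cos(7*B_t/4)) dB_t

Itô's formula for f(B_t) gives d f(B_t) = f'(B_t) dB_t + (1/2) f''(B_t) dt. Compute derivatives of f(x) = 8*sin(7*x/4):
  f'(x)  = 14*cos(7*x/4)
  f''(x) = -49*sin(7*x/4)/2
Substitute x = B_t and multiply the f'' term by 1/2:
  drift     = (1/2) * (-49*sin(7*x/4)/2) evaluated at B_t = -49*sin(7*B_t/4)/4
  diffusion = (14*cos(7*x/4)) evaluated at B_t = 14*cos(7*B_t/4)
Therefore d(8*sin(7*B_t/4)) = (-49*sin(7*B_t/4)/4) dt + (14*cos(7*B_t/4)) dB_t.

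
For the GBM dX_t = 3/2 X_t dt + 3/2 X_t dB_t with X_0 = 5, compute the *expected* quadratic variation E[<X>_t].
E[<X>_t] = 75*exp(21*t/4)/7 - 75/7

<X>_t = int_0^t ((3/2) * X_s)^2 ds. Taking expectation inside the integral: E[<X>_t] = (3/2)^2 * int_0^t E[X_s^2] ds. For GBM, E[X_s^2] = x_0^2 * exp((2 mu + sigma^2) s). Integrating:
  E[<X>_t] = (3/2)^2 * 5^2 * (exp((2*(3/2) + (3/2)^2) t) - 1) / (2*(3/2) + (3/2)^2)
           = (3/2)^2 * 5^2 * (exp((21/4) t) - 1) / (21/4) = 75*exp(21*t/4)/7 - 75/7.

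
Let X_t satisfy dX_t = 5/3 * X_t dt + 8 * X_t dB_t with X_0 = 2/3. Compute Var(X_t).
Var(X_t) = 4*(exp(64*t) - 1)*exp(10*t/3)/9

For GBM dX = mu X dt + sigma X dB with X_0 = x_0, apply Itô to Y = log X: dY = (mu - sigma^2/2) dt + sigma dB, so Y_t = log(x_0) + (mu - sigma^2/2) t + sigma B_t and hence X_t = x_0 * exp((mu - sigma^2/2) t + sigma B_t).
With mu = 5/3, sigma = 8, x_0 = 2/3, this gives:
  X_t = 2/3 * exp((-91/3) * t + (8) * B_t).
Since sigma*B_t ~ Normal(0, sigma^2 t), E[exp(sigma*B_t)] = exp(sigma^2 t / 2); so E[X_t] = x_0 * exp((mu - sigma^2/2) t) * exp(sigma^2 t / 2) = x_0 * exp(mu t) = 2*exp(5*t/3)/3.
Var(X_t) = E[X_t^2] - (E[X_t])^2 = x_0^2 * exp(2 mu t) * (exp(sigma^2 t) - 1) = 4*(exp(64*t) - 1)*exp(10*t/3)/9.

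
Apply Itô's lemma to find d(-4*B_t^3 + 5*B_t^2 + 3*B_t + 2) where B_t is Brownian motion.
d(-4*B_t^3 + 5*B_t^2 + 3*B_t + 2) = (5 - 12*B_t) dt + (-12*B_t^2 + 10*B_t + 3) dB_t

Itô's formula for f(B_t) gives d f(B_t) = f'(B_t) dB_t + (1/2) f''(B_t) dt. Compute derivatives of f(x) = -4*x^3 + 5*x^2 + 3*x + 2:
  f'(x)  = -12*x^2 + 10*x + 3
  f''(x) = 10 - 24*x
Substitute x = B_t and multiply the f'' term by 1/2:
  drift     = (1/2) * (10 - 24*x) evaluated at B_t = 5 - 12*B_t
  diffusion = (-12*x^2 + 10*x + 3) evaluated at B_t = -12*B_t^2 + 10*B_t + 3
Therefore d(-4*B_t^3 + 5*B_t^2 + 3*B_t + 2) = (5 - 12*B_t) dt + (-12*B_t^2 + 10*B_t + 3) dB_t.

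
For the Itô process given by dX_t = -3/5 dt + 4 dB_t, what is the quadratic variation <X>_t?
<X>_t = 16*t

For an Itô process dX_t = a(t) dt + b(t) dB_t, the quadratic variation is <X>_t = int_0^t b(s)^2 ds (the drift term does not contribute). Here b(s) = 4, so
  b(s)^2 = 16.
Integrating from 0 to t:
  <X>_t = int_0^t (16) ds = 16*t.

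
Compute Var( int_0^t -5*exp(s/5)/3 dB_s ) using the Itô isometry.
Var = 125*exp(2*t/5)/18 - 125/18

The Itô integral of a deterministic integrand f(s) has mean 0 because each increment f(s) * (B_{s+ds} - B_s) has mean 0. By the Itô isometry:
  Var( int_0^t f(s) dB_s ) = E[ (int_0^t f(s) dB_s)^2 ] = int_0^t f(s)^2 ds.
Here f(s) = -5*exp(s/5)/3, so f(s)^2 = 25*exp(2*s/5)/9. Integrate:
  int_0^t (25*exp(2*s/5)/9) ds = 125*exp(2*t/5)/18 - 125/18.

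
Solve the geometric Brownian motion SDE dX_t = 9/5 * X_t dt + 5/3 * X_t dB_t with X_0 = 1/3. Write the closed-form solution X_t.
X_t = 1/3 * exp((37/90) * t + (5/3) * B_t)

For GBM dX = mu X dt + sigma X dB with X_0 = x_0, apply Itô to Y = log X: dY = (mu - sigma^2/2) dt + sigma dB, so Y_t = log(x_0) + (mu - sigma^2/2) t + sigma B_t and hence X_t = x_0 * exp((mu - sigma^2/2) t + sigma B_t).
With mu = 9/5, sigma = 5/3, x_0 = 1/3, this gives:
  X_t = 1/3 * exp((37/90) * t + (5/3) * B_t).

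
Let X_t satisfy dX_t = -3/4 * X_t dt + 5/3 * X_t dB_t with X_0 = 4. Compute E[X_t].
E[X_t] = 4*exp(-3*t/4)

For GBM dX = mu X dt + sigma X dB with X_0 = x_0, apply Itô to Y = log X: dY = (mu - sigma^2/2) dt + sigma dB, so Y_t = log(x_0) + (mu - sigma^2/2) t + sigma B_t and hence X_t = x_0 * exp((mu - sigma^2/2) t + sigma B_t).
With mu = -3/4, sigma = 5/3, x_0 = 4, this gives:
  X_t = 4 * exp((-77/36) * t + (5/3) * B_t).
Since sigma*B_t ~ Normal(0, sigma^2 t), E[exp(sigma*B_t)] = exp(sigma^2 t / 2); so E[X_t] = x_0 * exp((mu - sigma^2/2) t) * exp(sigma^2 t / 2) = x_0 * exp(mu t) = 4*exp(-3*t/4).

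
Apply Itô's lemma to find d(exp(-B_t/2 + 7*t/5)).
d(exp(-B_t/2 + 7*t/5)) = (61*exp(-B_t/2 + 7*t/5)/40) dt + (-exp(-B_t/2 + 7*t/5)/2) dB_t

Itô's formula for f(t, x): d f(t, B_t) = (f_t + (1/2) f_xx) dt + f_x dB_t. Compute partials of f(t, x) = exp(7*t/5 - x/2):
  f_t(t,x)  = 7*exp(7*t/5 - x/2)/5
  f_x(t,x)  = -exp(7*t/5 - x/2)/2
  f_xx(t,x) = exp(7*t/5 - x/2)/4
Assemble drift = f_t + (1/2) f_xx = 61*exp(7*t/5 - x/2)/40 and diffusion = f_x = -exp(7*t/5 - x/2)/2. Substituting x = B_t:
  d(exp(-B_t/2 + 7*t/5)) = (61*exp(-B_t/2 + 7*t/5)/40) dt + (-exp(-B_t/2 + 7*t/5)/2) dB_t.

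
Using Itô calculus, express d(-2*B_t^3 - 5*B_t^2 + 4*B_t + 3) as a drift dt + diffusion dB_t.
d(-2*B_t^3 - 5*B_t^2 + 4*B_t + 3) = (-6*B_t - 5) dt + (-6*B_t^2 - 10*B_t + 4) dB_t

Itô's formula for f(B_t) gives d f(B_t) = f'(B_t) dB_t + (1/2) f''(B_t) dt. Compute derivatives of f(x) = -2*x^3 - 5*x^2 + 4*x + 3:
  f'(x)  = -6*x^2 - 10*x + 4
  f''(x) = -12*x - 10
Substitute x = B_t and multiply the f'' term by 1/2:
  drift     = (1/2) * (-12*x - 10) evaluated at B_t = -6*B_t - 5
  diffusion = (-6*x^2 - 10*x + 4) evaluated at B_t = -6*B_t^2 - 10*B_t + 4
Therefore d(-2*B_t^3 - 5*B_t^2 + 4*B_t + 3) = (-6*B_t - 5) dt + (-6*B_t^2 - 10*B_t + 4) dB_t.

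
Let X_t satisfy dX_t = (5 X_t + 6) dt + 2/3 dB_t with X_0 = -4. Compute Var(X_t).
Var(X_t) = 2*exp(10*t)/45 - 2/45

The variance V(t) = Var(X_t) satisfies V'(t) = 2 a V(t) + c^2 with V(0) = 0 (drift coefficient is linear in X, diffusion is constant). With a = 5, c = 2/3, the solution is
  V(t) = (c^2 / (2 a)) * (exp(2 a t) - 1)
       = ((2/3)^2 / (2*5)) * (exp(10 t) - 1)
       = 2*exp(10*t)/45 - 2/45.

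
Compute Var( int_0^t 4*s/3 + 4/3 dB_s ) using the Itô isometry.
Var = 16*t*(t^2 + 3*t + 3)/27

The Itô integral of a deterministic integrand f(s) has mean 0 because each increment f(s) * (B_{s+ds} - B_s) has mean 0. By the Itô isometry:
  Var( int_0^t f(s) dB_s ) = E[ (int_0^t f(s) dB_s)^2 ] = int_0^t f(s)^2 ds.
Here f(s) = 4*s/3 + 4/3, so f(s)^2 = 16*(s + 1)^2/9. Integrate:
  int_0^t (16*(s + 1)^2/9) ds = 16*t*(t^2 + 3*t + 3)/27.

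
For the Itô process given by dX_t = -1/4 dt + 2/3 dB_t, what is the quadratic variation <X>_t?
<X>_t = 4*t/9

For an Itô process dX_t = a(t) dt + b(t) dB_t, the quadratic variation is <X>_t = int_0^t b(s)^2 ds (the drift term does not contribute). Here b(s) = 2/3, so
  b(s)^2 = 4/9.
Integrating from 0 to t:
  <X>_t = int_0^t (4/9) ds = 4*t/9.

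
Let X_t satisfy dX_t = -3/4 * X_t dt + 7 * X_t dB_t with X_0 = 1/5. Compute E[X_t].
E[X_t] = exp(-3*t/4)/5

For GBM dX = mu X dt + sigma X dB with X_0 = x_0, apply Itô to Y = log X: dY = (mu - sigma^2/2) dt + sigma dB, so Y_t = log(x_0) + (mu - sigma^2/2) t + sigma B_t and hence X_t = x_0 * exp((mu - sigma^2/2) t + sigma B_t).
With mu = -3/4, sigma = 7, x_0 = 1/5, this gives:
  X_t = 1/5 * exp((-101/4) * t + (7) * B_t).
Since sigma*B_t ~ Normal(0, sigma^2 t), E[exp(sigma*B_t)] = exp(sigma^2 t / 2); so E[X_t] = x_0 * exp((mu - sigma^2/2) t) * exp(sigma^2 t / 2) = x_0 * exp(mu t) = exp(-3*t/4)/5.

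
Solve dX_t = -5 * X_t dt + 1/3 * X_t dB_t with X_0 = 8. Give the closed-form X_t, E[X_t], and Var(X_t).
X_t = 8 * exp((-91/18) t + (1/3) B_t); E[X_t] = 8*exp(-5*t); Var(X_t) = (64*exp(t/9) - 64)*exp(-10*t)

For GBM dX = mu X dt + sigma X dB with X_0 = x_0, apply Itô to Y = log X: dY = (mu - sigma^2/2) dt + sigma dB, so Y_t = log(x_0) + (mu - sigma^2/2) t + sigma B_t and hence X_t = x_0 * exp((mu - sigma^2/2) t + sigma B_t).
With mu = -5, sigma = 1/3, x_0 = 8, this gives:
  X_t = 8 * exp((-91/18) * t + (1/3) * B_t).
Since sigma*B_t ~ Normal(0, sigma^2 t), E[exp(sigma*B_t)] = exp(sigma^2 t / 2); so E[X_t] = x_0 * exp((mu - sigma^2/2) t) * exp(sigma^2 t / 2) = x_0 * exp(mu t) = 8*exp(-5*t).
Var(X_t) = E[X_t^2] - (E[X_t])^2 = x_0^2 * exp(2 mu t) * (exp(sigma^2 t) - 1) = (64*exp(t/9) - 64)*exp(-10*t).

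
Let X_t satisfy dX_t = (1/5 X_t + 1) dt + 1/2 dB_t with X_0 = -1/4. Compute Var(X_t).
Var(X_t) = 5*exp(2*t/5)/8 - 5/8

The variance V(t) = Var(X_t) satisfies V'(t) = 2 a V(t) + c^2 with V(0) = 0 (drift coefficient is linear in X, diffusion is constant). With a = 1/5, c = 1/2, the solution is
  V(t) = (c^2 / (2 a)) * (exp(2 a t) - 1)
       = ((1/2)^2 / (2*(1/5))) * (exp((2/5) t) - 1)
       = 5*exp(2*t/5)/8 - 5/8.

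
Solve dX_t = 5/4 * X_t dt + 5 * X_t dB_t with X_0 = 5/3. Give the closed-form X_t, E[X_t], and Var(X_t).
X_t = 5/3 * exp((-45/4) t + (5) B_t); E[X_t] = 5*exp(5*t/4)/3; Var(X_t) = 25*(exp(25*t) - 1)*exp(5*t/2)/9

For GBM dX = mu X dt + sigma X dB with X_0 = x_0, apply Itô to Y = log X: dY = (mu - sigma^2/2) dt + sigma dB, so Y_t = log(x_0) + (mu - sigma^2/2) t + sigma B_t and hence X_t = x_0 * exp((mu - sigma^2/2) t + sigma B_t).
With mu = 5/4, sigma = 5, x_0 = 5/3, this gives:
  X_t = 5/3 * exp((-45/4) * t + (5) * B_t).
Since sigma*B_t ~ Normal(0, sigma^2 t), E[exp(sigma*B_t)] = exp(sigma^2 t / 2); so E[X_t] = x_0 * exp((mu - sigma^2/2) t) * exp(sigma^2 t / 2) = x_0 * exp(mu t) = 5*exp(5*t/4)/3.
Var(X_t) = E[X_t^2] - (E[X_t])^2 = x_0^2 * exp(2 mu t) * (exp(sigma^2 t) - 1) = 25*(exp(25*t) - 1)*exp(5*t/2)/9.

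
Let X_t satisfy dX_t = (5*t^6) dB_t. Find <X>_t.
<X>_t = 25*t^13/13

For an Itô process dX_t = a(t) dt + b(t) dB_t, the quadratic variation is <X>_t = int_0^t b(s)^2 ds (the drift term does not contribute). Here b(s) = 5*s^6, so
  b(s)^2 = 25*s^12.
Integrating from 0 to t:
  <X>_t = int_0^t (25*s^12) ds = 25*t^13/13.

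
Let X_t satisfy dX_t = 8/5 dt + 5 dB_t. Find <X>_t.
<X>_t = 25*t

For an Itô process dX_t = a(t) dt + b(t) dB_t, the quadratic variation is <X>_t = int_0^t b(s)^2 ds (the drift term does not contribute). Here b(s) = 5, so
  b(s)^2 = 25.
Integrating from 0 to t:
  <X>_t = int_0^t (25) ds = 25*t.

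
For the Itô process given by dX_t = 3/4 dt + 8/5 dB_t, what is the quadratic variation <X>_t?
<X>_t = 64*t/25

For an Itô process dX_t = a(t) dt + b(t) dB_t, the quadratic variation is <X>_t = int_0^t b(s)^2 ds (the drift term does not contribute). Here b(s) = 8/5, so
  b(s)^2 = 64/25.
Integrating from 0 to t:
  <X>_t = int_0^t (64/25) ds = 64*t/25.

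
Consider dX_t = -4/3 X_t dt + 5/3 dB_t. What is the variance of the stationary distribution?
lim Var(X_t) = 25/24

The OU SDE dX = -theta X dt + sigma dB admits the integrating factor exp(theta t): d(exp(theta t) X_t) = sigma exp(theta t) dB_t. Integrating from 0 to t gives X_t = x_0 * exp(-theta t) + sigma * int_0^t exp(-theta (t-s)) dB_s for any initial x_0. The Itô integral has variance (by the Itô isometry) sigma^2 * int_0^t exp(-2 theta (t - s)) ds = sigma^2 * (1 - exp(-2 theta t)) / (2 theta), independent of x_0.
With theta = 4/3, sigma = 5/3:
  Var(X_t) = (5/3)^2 * (1 - exp(-2*4/3 t)) / (2 * 4/3) = 25/24 - 25*exp(-8*t/3)/24.
As t -> infinity, exp(-2*4/3 t) -> 0, so the stationary variance is sigma^2 / (2 theta) = 25/24.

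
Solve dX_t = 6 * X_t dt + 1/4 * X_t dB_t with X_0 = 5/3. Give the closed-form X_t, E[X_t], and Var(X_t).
X_t = 5/3 * exp((191/32) t + (1/4) B_t); E[X_t] = 5*exp(6*t)/3; Var(X_t) = 25*(exp(t/16) - 1)*exp(12*t)/9

For GBM dX = mu X dt + sigma X dB with X_0 = x_0, apply Itô to Y = log X: dY = (mu - sigma^2/2) dt + sigma dB, so Y_t = log(x_0) + (mu - sigma^2/2) t + sigma B_t and hence X_t = x_0 * exp((mu - sigma^2/2) t + sigma B_t).
With mu = 6, sigma = 1/4, x_0 = 5/3, this gives:
  X_t = 5/3 * exp((191/32) * t + (1/4) * B_t).
Since sigma*B_t ~ Normal(0, sigma^2 t), E[exp(sigma*B_t)] = exp(sigma^2 t / 2); so E[X_t] = x_0 * exp((mu - sigma^2/2) t) * exp(sigma^2 t / 2) = x_0 * exp(mu t) = 5*exp(6*t)/3.
Var(X_t) = E[X_t^2] - (E[X_t])^2 = x_0^2 * exp(2 mu t) * (exp(sigma^2 t) - 1) = 25*(exp(t/16) - 1)*exp(12*t)/9.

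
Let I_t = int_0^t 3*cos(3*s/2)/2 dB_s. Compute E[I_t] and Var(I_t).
E[I_t] = 0; Var(I_t) = 9*t/8 + 3*sin(3*t)/8

The Itô integral of a deterministic integrand f(s) has mean 0 because each increment f(s) * (B_{s+ds} - B_s) has mean 0. By the Itô isometry:
  Var( int_0^t f(s) dB_s ) = E[ (int_0^t f(s) dB_s)^2 ] = int_0^t f(s)^2 ds.
Here f(s) = 3*cos(3*s/2)/2, so f(s)^2 = 9*cos(3*s/2)^2/4. Integrate:
  int_0^t (9*cos(3*s/2)^2/4) ds = 9*t/8 + 3*sin(3*t)/8.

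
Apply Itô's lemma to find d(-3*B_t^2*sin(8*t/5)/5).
d(-3*B_t^2*sin(8*t/5)/5) = (-24*B_t^2*cos(8*t/5)/25 - 3*sin(8*t/5)/5) dt + (-6*B_t*sin(8*t/5)/5) dB_t

Itô's formula for f(t, x): d f(t, B_t) = (f_t + (1/2) f_xx) dt + f_x dB_t. Compute partials of f(t, x) = -3*x^2*sin(8*t/5)/5:
  f_t(t,x)  = -24*x^2*cos(8*t/5)/25
  f_x(t,x)  = -6*x*sin(8*t/5)/5
  f_xx(t,x) = -6*sin(8*t/5)/5
Assemble drift = f_t + (1/2) f_xx = -24*x^2*cos(8*t/5)/25 - 3*sin(8*t/5)/5 and diffusion = f_x = -6*x*sin(8*t/5)/5. Substituting x = B_t:
  d(-3*B_t^2*sin(8*t/5)/5) = (-24*B_t^2*cos(8*t/5)/25 - 3*sin(8*t/5)/5) dt + (-6*B_t*sin(8*t/5)/5) dB_t.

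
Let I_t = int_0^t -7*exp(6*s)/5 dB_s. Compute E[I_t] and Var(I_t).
E[I_t] = 0; Var(I_t) = 49*exp(12*t)/300 - 49/300

The Itô integral of a deterministic integrand f(s) has mean 0 because each increment f(s) * (B_{s+ds} - B_s) has mean 0. By the Itô isometry:
  Var( int_0^t f(s) dB_s ) = E[ (int_0^t f(s) dB_s)^2 ] = int_0^t f(s)^2 ds.
Here f(s) = -7*exp(6*s)/5, so f(s)^2 = 49*exp(12*s)/25. Integrate:
  int_0^t (49*exp(12*s)/25) ds = 49*exp(12*t)/300 - 49/300.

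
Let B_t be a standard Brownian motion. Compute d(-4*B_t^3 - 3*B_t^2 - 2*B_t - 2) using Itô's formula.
d(-4*B_t^3 - 3*B_t^2 - 2*B_t - 2) = (-12*B_t - 3) dt + (-12*B_t^2 - 6*B_t - 2) dB_t

Itô's formula for f(B_t) gives d f(B_t) = f'(B_t) dB_t + (1/2) f''(B_t) dt. Compute derivatives of f(x) = -4*x^3 - 3*x^2 - 2*x - 2:
  f'(x)  = -12*x^2 - 6*x - 2
  f''(x) = -24*x - 6
Substitute x = B_t and multiply the f'' term by 1/2:
  drift     = (1/2) * (-24*x - 6) evaluated at B_t = -12*B_t - 3
  diffusion = (-12*x^2 - 6*x - 2) evaluated at B_t = -12*B_t^2 - 6*B_t - 2
Therefore d(-4*B_t^3 - 3*B_t^2 - 2*B_t - 2) = (-12*B_t - 3) dt + (-12*B_t^2 - 6*B_t - 2) dB_t.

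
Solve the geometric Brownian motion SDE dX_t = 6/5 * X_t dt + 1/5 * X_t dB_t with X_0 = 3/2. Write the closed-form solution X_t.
X_t = 3/2 * exp((59/50) * t + (1/5) * B_t)

For GBM dX = mu X dt + sigma X dB with X_0 = x_0, apply Itô to Y = log X: dY = (mu - sigma^2/2) dt + sigma dB, so Y_t = log(x_0) + (mu - sigma^2/2) t + sigma B_t and hence X_t = x_0 * exp((mu - sigma^2/2) t + sigma B_t).
With mu = 6/5, sigma = 1/5, x_0 = 3/2, this gives:
  X_t = 3/2 * exp((59/50) * t + (1/5) * B_t).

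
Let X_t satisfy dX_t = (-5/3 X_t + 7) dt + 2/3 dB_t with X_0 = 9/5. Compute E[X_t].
E[X_t] = 21/5 - 12*exp(-5*t/3)/5

Taking expectations and using E[dB_t] = 0, the mean m(t) = E[X_t] satisfies the ODE m'(t) = a m(t) + b with m(0) = x_0. With a = -5/3, b = 7, x_0 = 9/5, the solution is
  m(t) = x_0 * exp(a t) + (b/a) * (exp(a t) - 1)
       = (9/5) * exp((-5/3) t) + (7/(-5/3)) * (exp((-5/3) t) - 1)
       = 21/5 - 12*exp(-5*t/3)/5.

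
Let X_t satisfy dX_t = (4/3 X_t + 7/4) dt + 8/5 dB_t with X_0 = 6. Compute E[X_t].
E[X_t] = 117*exp(4*t/3)/16 - 21/16

Taking expectations and using E[dB_t] = 0, the mean m(t) = E[X_t] satisfies the ODE m'(t) = a m(t) + b with m(0) = x_0. With a = 4/3, b = 7/4, x_0 = 6, the solution is
  m(t) = x_0 * exp(a t) + (b/a) * (exp(a t) - 1)
       = 6 * exp((4/3) t) + ((7/4)/(4/3)) * (exp((4/3) t) - 1)
       = 117*exp(4*t/3)/16 - 21/16.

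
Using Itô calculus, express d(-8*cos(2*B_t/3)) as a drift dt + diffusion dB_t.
d(-8*cos(2*B_t/3)) = (16*cos(2*B_t/3)/9) dt + (16*sin(2*B_t/3)/3) dB_t

Itô's formula for f(B_t) gives d f(B_t) = f'(B_t) dB_t + (1/2) f''(B_t) dt. Compute derivatives of f(x) = -8*cos(2*x/3):
  f'(x)  = 16*sin(2*x/3)/3
  f''(x) = 32*cos(2*x/3)/9
Substitute x = B_t and multiply the f'' term by 1/2:
  drift     = (1/2) * (32*cos(2*x/3)/9) evaluated at B_t = 16*cos(2*B_t/3)/9
  diffusion = (16*sin(2*x/3)/3) evaluated at B_t = 16*sin(2*B_t/3)/3
Therefore d(-8*cos(2*B_t/3)) = (16*cos(2*B_t/3)/9) dt + (16*sin(2*B_t/3)/3) dB_t.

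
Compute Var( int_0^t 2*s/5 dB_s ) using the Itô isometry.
Var = 4*t^3/75

The Itô integral of a deterministic integrand f(s) has mean 0 because each increment f(s) * (B_{s+ds} - B_s) has mean 0. By the Itô isometry:
  Var( int_0^t f(s) dB_s ) = E[ (int_0^t f(s) dB_s)^2 ] = int_0^t f(s)^2 ds.
Here f(s) = 2*s/5, so f(s)^2 = 4*s^2/25. Integrate:
  int_0^t (4*s^2/25) ds = 4*t^3/75.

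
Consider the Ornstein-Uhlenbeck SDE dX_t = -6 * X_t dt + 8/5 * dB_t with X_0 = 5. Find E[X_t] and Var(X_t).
E[X_t] = 5*exp(-6*t); Var(X_t) = 16/75 - 16*exp(-12*t)/75

The OU SDE dX = -theta X dt + sigma dB admits the integrating factor exp(theta t): d(exp(theta t) X_t) = sigma exp(theta t) dB_t. Integrating from 0 to t:
  X_t = x_0 * exp(-theta t) + sigma * int_0^t exp(-theta (t-s)) dB_s.
The Itô integral has mean 0 and (by the Itô isometry) variance sigma^2 * int_0^t exp(-2 theta (t - s)) ds = sigma^2 * (1 - exp(-2 theta t)) / (2 theta).
With theta = 6, sigma = 8/5, x_0 = 5:
  E[X_t] = 5 * exp(-6 t) = 5*exp(-6*t)
  Var(X_t) = (8/5)^2 * (1 - exp(-2*6 t)) / (2 * 6) = 16/75 - 16*exp(-12*t)/75.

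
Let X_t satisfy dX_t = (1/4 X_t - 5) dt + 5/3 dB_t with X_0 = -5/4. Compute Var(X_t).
Var(X_t) = 50*exp(t/2)/9 - 50/9

The variance V(t) = Var(X_t) satisfies V'(t) = 2 a V(t) + c^2 with V(0) = 0 (drift coefficient is linear in X, diffusion is constant). With a = 1/4, c = 5/3, the solution is
  V(t) = (c^2 / (2 a)) * (exp(2 a t) - 1)
       = ((5/3)^2 / (2*(1/4))) * (exp((1/2) t) - 1)
       = 50*exp(t/2)/9 - 50/9.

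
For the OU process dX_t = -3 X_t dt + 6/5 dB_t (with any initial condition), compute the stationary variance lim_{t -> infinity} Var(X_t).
lim Var(X_t) = 6/25

The OU SDE dX = -theta X dt + sigma dB admits the integrating factor exp(theta t): d(exp(theta t) X_t) = sigma exp(theta t) dB_t. Integrating from 0 to t gives X_t = x_0 * exp(-theta t) + sigma * int_0^t exp(-theta (t-s)) dB_s for any initial x_0. The Itô integral has variance (by the Itô isometry) sigma^2 * int_0^t exp(-2 theta (t - s)) ds = sigma^2 * (1 - exp(-2 theta t)) / (2 theta), independent of x_0.
With theta = 3, sigma = 6/5:
  Var(X_t) = (6/5)^2 * (1 - exp(-2*3 t)) / (2 * 3) = 6/25 - 6*exp(-6*t)/25.
As t -> infinity, exp(-2*3 t) -> 0, so the stationary variance is sigma^2 / (2 theta) = 6/25.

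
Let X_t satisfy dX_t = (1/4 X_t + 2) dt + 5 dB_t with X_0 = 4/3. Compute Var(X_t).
Var(X_t) = 50*exp(t/2) - 50

The variance V(t) = Var(X_t) satisfies V'(t) = 2 a V(t) + c^2 with V(0) = 0 (drift coefficient is linear in X, diffusion is constant). With a = 1/4, c = 5, the solution is
  V(t) = (c^2 / (2 a)) * (exp(2 a t) - 1)
       = (5^2 / (2*(1/4))) * (exp((1/2) t) - 1)
       = 50*exp(t/2) - 50.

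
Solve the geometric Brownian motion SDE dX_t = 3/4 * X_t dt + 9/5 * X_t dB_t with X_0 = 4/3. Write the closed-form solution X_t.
X_t = 4/3 * exp((-87/100) * t + (9/5) * B_t)

For GBM dX = mu X dt + sigma X dB with X_0 = x_0, apply Itô to Y = log X: dY = (mu - sigma^2/2) dt + sigma dB, so Y_t = log(x_0) + (mu - sigma^2/2) t + sigma B_t and hence X_t = x_0 * exp((mu - sigma^2/2) t + sigma B_t).
With mu = 3/4, sigma = 9/5, x_0 = 4/3, this gives:
  X_t = 4/3 * exp((-87/100) * t + (9/5) * B_t).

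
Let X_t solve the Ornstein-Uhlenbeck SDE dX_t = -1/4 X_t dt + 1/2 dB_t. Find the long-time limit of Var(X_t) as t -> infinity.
lim Var(X_t) = 1/2

The OU SDE dX = -theta X dt + sigma dB admits the integrating factor exp(theta t): d(exp(theta t) X_t) = sigma exp(theta t) dB_t. Integrating from 0 to t gives X_t = x_0 * exp(-theta t) + sigma * int_0^t exp(-theta (t-s)) dB_s for any initial x_0. The Itô integral has variance (by the Itô isometry) sigma^2 * int_0^t exp(-2 theta (t - s)) ds = sigma^2 * (1 - exp(-2 theta t)) / (2 theta), independent of x_0.
With theta = 1/4, sigma = 1/2:
  Var(X_t) = (1/2)^2 * (1 - exp(-2*1/4 t)) / (2 * 1/4) = 1/2 - exp(-t/2)/2.
As t -> infinity, exp(-2*1/4 t) -> 0, so the stationary variance is sigma^2 / (2 theta) = 1/2.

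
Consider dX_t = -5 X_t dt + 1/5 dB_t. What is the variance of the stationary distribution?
lim Var(X_t) = 1/250

The OU SDE dX = -theta X dt + sigma dB admits the integrating factor exp(theta t): d(exp(theta t) X_t) = sigma exp(theta t) dB_t. Integrating from 0 to t gives X_t = x_0 * exp(-theta t) + sigma * int_0^t exp(-theta (t-s)) dB_s for any initial x_0. The Itô integral has variance (by the Itô isometry) sigma^2 * int_0^t exp(-2 theta (t - s)) ds = sigma^2 * (1 - exp(-2 theta t)) / (2 theta), independent of x_0.
With theta = 5, sigma = 1/5:
  Var(X_t) = (1/5)^2 * (1 - exp(-2*5 t)) / (2 * 5) = 1/250 - exp(-10*t)/250.
As t -> infinity, exp(-2*5 t) -> 0, so the stationary variance is sigma^2 / (2 theta) = 1/250.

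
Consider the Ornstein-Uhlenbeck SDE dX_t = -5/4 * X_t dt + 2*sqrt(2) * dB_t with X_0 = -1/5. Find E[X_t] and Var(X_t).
E[X_t] = -exp(-5*t/4)/5; Var(X_t) = 16/5 - 16*exp(-5*t/2)/5

The OU SDE dX = -theta X dt + sigma dB admits the integrating factor exp(theta t): d(exp(theta t) X_t) = sigma exp(theta t) dB_t. Integrating from 0 to t:
  X_t = x_0 * exp(-theta t) + sigma * int_0^t exp(-theta (t-s)) dB_s.
The Itô integral has mean 0 and (by the Itô isometry) variance sigma^2 * int_0^t exp(-2 theta (t - s)) ds = sigma^2 * (1 - exp(-2 theta t)) / (2 theta).
With theta = 5/4, sigma = 2*sqrt(2), x_0 = -1/5:
  E[X_t] = -1/5 * exp(-5/4 t) = -exp(-5*t/4)/5
  Var(X_t) = (2*sqrt(2))^2 * (1 - exp(-2*5/4 t)) / (2 * 5/4) = 16/5 - 16*exp(-5*t/2)/5.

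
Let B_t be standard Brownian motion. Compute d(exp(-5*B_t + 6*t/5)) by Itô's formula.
d(exp(-5*B_t + 6*t/5)) = (137*exp(-5*B_t + 6*t/5)/10) dt + (-5*exp(-5*B_t + 6*t/5)) dB_t

Itô's formula for f(t, x): d f(t, B_t) = (f_t + (1/2) f_xx) dt + f_x dB_t. Compute partials of f(t, x) = exp(6*t/5 - 5*x):
  f_t(t,x)  = 6*exp(6*t/5 - 5*x)/5
  f_x(t,x)  = -5*exp(6*t/5 - 5*x)
  f_xx(t,x) = 25*exp(6*t/5 - 5*x)
Assemble drift = f_t + (1/2) f_xx = 137*exp(6*t/5 - 5*x)/10 and diffusion = f_x = -5*exp(6*t/5 - 5*x). Substituting x = B_t:
  d(exp(-5*B_t + 6*t/5)) = (137*exp(-5*B_t + 6*t/5)/10) dt + (-5*exp(-5*B_t + 6*t/5)) dB_t.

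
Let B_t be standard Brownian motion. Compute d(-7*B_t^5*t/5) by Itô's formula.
d(-7*B_t^5*t/5) = (7*B_t^3*(-B_t^2 - 10*t)/5) dt + (-7*B_t^4*t) dB_t

Itô's formula for f(t, x): d f(t, B_t) = (f_t + (1/2) f_xx) dt + f_x dB_t. Compute partials of f(t, x) = -7*t*x^5/5:
  f_t(t,x)  = -7*x^5/5
  f_x(t,x)  = -7*t*x^4
  f_xx(t,x) = -28*t*x^3
Assemble drift = f_t + (1/2) f_xx = 7*x^3*(-10*t - x^2)/5 and diffusion = f_x = -7*t*x^4. Substituting x = B_t:
  d(-7*B_t^5*t/5) = (7*B_t^3*(-B_t^2 - 10*t)/5) dt + (-7*B_t^4*t) dB_t.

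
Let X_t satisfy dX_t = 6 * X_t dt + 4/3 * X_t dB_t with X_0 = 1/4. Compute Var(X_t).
Var(X_t) = (exp(16*t/9) - 1)*exp(12*t)/16

For GBM dX = mu X dt + sigma X dB with X_0 = x_0, apply Itô to Y = log X: dY = (mu - sigma^2/2) dt + sigma dB, so Y_t = log(x_0) + (mu - sigma^2/2) t + sigma B_t and hence X_t = x_0 * exp((mu - sigma^2/2) t + sigma B_t).
With mu = 6, sigma = 4/3, x_0 = 1/4, this gives:
  X_t = 1/4 * exp((46/9) * t + (4/3) * B_t).
Since sigma*B_t ~ Normal(0, sigma^2 t), E[exp(sigma*B_t)] = exp(sigma^2 t / 2); so E[X_t] = x_0 * exp((mu - sigma^2/2) t) * exp(sigma^2 t / 2) = x_0 * exp(mu t) = exp(6*t)/4.
Var(X_t) = E[X_t^2] - (E[X_t])^2 = x_0^2 * exp(2 mu t) * (exp(sigma^2 t) - 1) = (exp(16*t/9) - 1)*exp(12*t)/16.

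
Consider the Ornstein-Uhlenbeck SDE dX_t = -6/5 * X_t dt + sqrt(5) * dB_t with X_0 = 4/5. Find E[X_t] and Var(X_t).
E[X_t] = 4*exp(-6*t/5)/5; Var(X_t) = 25/12 - 25*exp(-12*t/5)/12

The OU SDE dX = -theta X dt + sigma dB admits the integrating factor exp(theta t): d(exp(theta t) X_t) = sigma exp(theta t) dB_t. Integrating from 0 to t:
  X_t = x_0 * exp(-theta t) + sigma * int_0^t exp(-theta (t-s)) dB_s.
The Itô integral has mean 0 and (by the Itô isometry) variance sigma^2 * int_0^t exp(-2 theta (t - s)) ds = sigma^2 * (1 - exp(-2 theta t)) / (2 theta).
With theta = 6/5, sigma = sqrt(5), x_0 = 4/5:
  E[X_t] = 4/5 * exp(-6/5 t) = 4*exp(-6*t/5)/5
  Var(X_t) = (sqrt(5))^2 * (1 - exp(-2*6/5 t)) / (2 * 6/5) = 25/12 - 25*exp(-12*t/5)/12.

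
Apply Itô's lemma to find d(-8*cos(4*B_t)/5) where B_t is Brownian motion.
d(-8*cos(4*B_t)/5) = (64*cos(4*B_t)/5) dt + (32*sin(4*B_t)/5) dB_t

Itô's formula for f(B_t) gives d f(B_t) = f'(B_t) dB_t + (1/2) f''(B_t) dt. Compute derivatives of f(x) = -8*cos(4*x)/5:
  f'(x)  = 32*sin(4*x)/5
  f''(x) = 128*cos(4*x)/5
Substitute x = B_t and multiply the f'' term by 1/2:
  drift     = (1/2) * (128*cos(4*x)/5) evaluated at B_t = 64*cos(4*B_t)/5
  diffusion = (32*sin(4*x)/5) evaluated at B_t = 32*sin(4*B_t)/5
Therefore d(-8*cos(4*B_t)/5) = (64*cos(4*B_t)/5) dt + (32*sin(4*B_t)/5) dB_t.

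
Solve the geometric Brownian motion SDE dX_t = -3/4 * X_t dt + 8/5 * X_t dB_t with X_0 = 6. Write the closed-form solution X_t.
X_t = 6 * exp((-203/100) * t + (8/5) * B_t)

For GBM dX = mu X dt + sigma X dB with X_0 = x_0, apply Itô to Y = log X: dY = (mu - sigma^2/2) dt + sigma dB, so Y_t = log(x_0) + (mu - sigma^2/2) t + sigma B_t and hence X_t = x_0 * exp((mu - sigma^2/2) t + sigma B_t).
With mu = -3/4, sigma = 8/5, x_0 = 6, this gives:
  X_t = 6 * exp((-203/100) * t + (8/5) * B_t).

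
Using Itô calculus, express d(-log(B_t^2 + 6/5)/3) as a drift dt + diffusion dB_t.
d(-log(B_t^2 + 6/5)/3) = (5*(5*B_t^2 - 6)/(3*(5*B_t^2 + 6)^2)) dt + (-10*B_t/(15*B_t^2 + 18)) dB_t

Itô's formula for f(B_t) gives d f(B_t) = f'(B_t) dB_t + (1/2) f''(B_t) dt. Compute derivatives of f(x) = -log(x^2 + 6/5)/3:
  f'(x)  = -10*x/(15*x^2 + 18)
  f''(x) = 10*(5*x^2 - 6)/(3*(5*x^2 + 6)^2)
Substitute x = B_t and multiply the f'' term by 1/2:
  drift     = (1/2) * (10*(5*x^2 - 6)/(3*(5*x^2 + 6)^2)) evaluated at B_t = 5*(5*B_t^2 - 6)/(3*(5*B_t^2 + 6)^2)
  diffusion = (-10*x/(15*x^2 + 18)) evaluated at B_t = -10*B_t/(15*B_t^2 + 18)
Therefore d(-log(B_t^2 + 6/5)/3) = (5*(5*B_t^2 - 6)/(3*(5*B_t^2 + 6)^2)) dt + (-10*B_t/(15*B_t^2 + 18)) dB_t.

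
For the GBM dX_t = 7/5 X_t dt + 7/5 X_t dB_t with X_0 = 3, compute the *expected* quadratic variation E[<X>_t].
E[<X>_t] = 63*exp(119*t/25)/17 - 63/17

<X>_t = int_0^t ((7/5) * X_s)^2 ds. Taking expectation inside the integral: E[<X>_t] = (7/5)^2 * int_0^t E[X_s^2] ds. For GBM, E[X_s^2] = x_0^2 * exp((2 mu + sigma^2) s). Integrating:
  E[<X>_t] = (7/5)^2 * 3^2 * (exp((2*(7/5) + (7/5)^2) t) - 1) / (2*(7/5) + (7/5)^2)
           = (7/5)^2 * 3^2 * (exp((119/25) t) - 1) / (119/25) = 63*exp(119*t/25)/17 - 63/17.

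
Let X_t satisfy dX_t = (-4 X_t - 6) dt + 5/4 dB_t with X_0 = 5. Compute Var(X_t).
Var(X_t) = 25/128 - 25*exp(-8*t)/128

The variance V(t) = Var(X_t) satisfies V'(t) = 2 a V(t) + c^2 with V(0) = 0 (drift coefficient is linear in X, diffusion is constant). With a = -4, c = 5/4, the solution is
  V(t) = (c^2 / (2 a)) * (exp(2 a t) - 1)
       = ((5/4)^2 / (2*(-4))) * (exp((-8) t) - 1)
       = 25/128 - 25*exp(-8*t)/128.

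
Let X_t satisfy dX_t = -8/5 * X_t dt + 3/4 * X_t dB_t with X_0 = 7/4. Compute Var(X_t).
Var(X_t) = (49*exp(9*t/16) - 49)*exp(-16*t/5)/16

For GBM dX = mu X dt + sigma X dB with X_0 = x_0, apply Itô to Y = log X: dY = (mu - sigma^2/2) dt + sigma dB, so Y_t = log(x_0) + (mu - sigma^2/2) t + sigma B_t and hence X_t = x_0 * exp((mu - sigma^2/2) t + sigma B_t).
With mu = -8/5, sigma = 3/4, x_0 = 7/4, this gives:
  X_t = 7/4 * exp((-301/160) * t + (3/4) * B_t).
Since sigma*B_t ~ Normal(0, sigma^2 t), E[exp(sigma*B_t)] = exp(sigma^2 t / 2); so E[X_t] = x_0 * exp((mu - sigma^2/2) t) * exp(sigma^2 t / 2) = x_0 * exp(mu t) = 7*exp(-8*t/5)/4.
Var(X_t) = E[X_t^2] - (E[X_t])^2 = x_0^2 * exp(2 mu t) * (exp(sigma^2 t) - 1) = (49*exp(9*t/16) - 49)*exp(-16*t/5)/16.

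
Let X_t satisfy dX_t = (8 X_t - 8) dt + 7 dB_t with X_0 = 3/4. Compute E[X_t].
E[X_t] = 1 - exp(8*t)/4

Taking expectations and using E[dB_t] = 0, the mean m(t) = E[X_t] satisfies the ODE m'(t) = a m(t) + b with m(0) = x_0. With a = 8, b = -8, x_0 = 3/4, the solution is
  m(t) = x_0 * exp(a t) + (b/a) * (exp(a t) - 1)
       = (3/4) * exp(8 t) + ((-8)/8) * (exp(8 t) - 1)
       = 1 - exp(8*t)/4.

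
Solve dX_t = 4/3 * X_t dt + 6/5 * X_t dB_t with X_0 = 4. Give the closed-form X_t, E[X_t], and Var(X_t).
X_t = 4 * exp((46/75) t + (6/5) B_t); E[X_t] = 4*exp(4*t/3); Var(X_t) = 16*(exp(36*t/25) - 1)*exp(8*t/3)

For GBM dX = mu X dt + sigma X dB with X_0 = x_0, apply Itô to Y = log X: dY = (mu - sigma^2/2) dt + sigma dB, so Y_t = log(x_0) + (mu - sigma^2/2) t + sigma B_t and hence X_t = x_0 * exp((mu - sigma^2/2) t + sigma B_t).
With mu = 4/3, sigma = 6/5, x_0 = 4, this gives:
  X_t = 4 * exp((46/75) * t + (6/5) * B_t).
Since sigma*B_t ~ Normal(0, sigma^2 t), E[exp(sigma*B_t)] = exp(sigma^2 t / 2); so E[X_t] = x_0 * exp((mu - sigma^2/2) t) * exp(sigma^2 t / 2) = x_0 * exp(mu t) = 4*exp(4*t/3).
Var(X_t) = E[X_t^2] - (E[X_t])^2 = x_0^2 * exp(2 mu t) * (exp(sigma^2 t) - 1) = 16*(exp(36*t/25) - 1)*exp(8*t/3).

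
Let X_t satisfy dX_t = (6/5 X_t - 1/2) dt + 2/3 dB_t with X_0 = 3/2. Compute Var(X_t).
Var(X_t) = 5*exp(12*t/5)/27 - 5/27

The variance V(t) = Var(X_t) satisfies V'(t) = 2 a V(t) + c^2 with V(0) = 0 (drift coefficient is linear in X, diffusion is constant). With a = 6/5, c = 2/3, the solution is
  V(t) = (c^2 / (2 a)) * (exp(2 a t) - 1)
       = ((2/3)^2 / (2*(6/5))) * (exp((12/5) t) - 1)
       = 5*exp(12*t/5)/27 - 5/27.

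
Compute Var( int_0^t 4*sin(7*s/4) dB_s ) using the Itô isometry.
Var = 8*t - 16*sin(7*t/2)/7

The Itô integral of a deterministic integrand f(s) has mean 0 because each increment f(s) * (B_{s+ds} - B_s) has mean 0. By the Itô isometry:
  Var( int_0^t f(s) dB_s ) = E[ (int_0^t f(s) dB_s)^2 ] = int_0^t f(s)^2 ds.
Here f(s) = 4*sin(7*s/4), so f(s)^2 = 16*sin(7*s/4)^2. Integrate:
  int_0^t (16*sin(7*s/4)^2) ds = 8*t - 16*sin(7*t/2)/7.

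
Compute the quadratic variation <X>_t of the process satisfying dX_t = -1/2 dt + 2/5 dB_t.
<X>_t = 4*t/25

For an Itô process dX_t = a(t) dt + b(t) dB_t, the quadratic variation is <X>_t = int_0^t b(s)^2 ds (the drift term does not contribute). Here b(s) = 2/5, so
  b(s)^2 = 4/25.
Integrating from 0 to t:
  <X>_t = int_0^t (4/25) ds = 4*t/25.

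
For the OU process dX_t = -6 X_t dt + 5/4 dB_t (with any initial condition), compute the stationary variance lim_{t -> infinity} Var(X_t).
lim Var(X_t) = 25/192

The OU SDE dX = -theta X dt + sigma dB admits the integrating factor exp(theta t): d(exp(theta t) X_t) = sigma exp(theta t) dB_t. Integrating from 0 to t gives X_t = x_0 * exp(-theta t) + sigma * int_0^t exp(-theta (t-s)) dB_s for any initial x_0. The Itô integral has variance (by the Itô isometry) sigma^2 * int_0^t exp(-2 theta (t - s)) ds = sigma^2 * (1 - exp(-2 theta t)) / (2 theta), independent of x_0.
With theta = 6, sigma = 5/4:
  Var(X_t) = (5/4)^2 * (1 - exp(-2*6 t)) / (2 * 6) = 25/192 - 25*exp(-12*t)/192.
As t -> infinity, exp(-2*6 t) -> 0, so the stationary variance is sigma^2 / (2 theta) = 25/192.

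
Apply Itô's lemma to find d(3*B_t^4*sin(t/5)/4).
d(3*B_t^4*sin(t/5)/4) = (3*B_t^2*(B_t^2*cos(t/5) + 30*sin(t/5))/20) dt + (3*B_t^3*sin(t/5)) dB_t

Itô's formula for f(t, x): d f(t, B_t) = (f_t + (1/2) f_xx) dt + f_x dB_t. Compute partials of f(t, x) = 3*x^4*sin(t/5)/4:
  f_t(t,x)  = 3*x^4*cos(t/5)/20
  f_x(t,x)  = 3*x^3*sin(t/5)
  f_xx(t,x) = 9*x^2*sin(t/5)
Assemble drift = f_t + (1/2) f_xx = 3*x^2*(x^2*cos(t/5) + 30*sin(t/5))/20 and diffusion = f_x = 3*x^3*sin(t/5). Substituting x = B_t:
  d(3*B_t^4*sin(t/5)/4) = (3*B_t^2*(B_t^2*cos(t/5) + 30*sin(t/5))/20) dt + (3*B_t^3*sin(t/5)) dB_t.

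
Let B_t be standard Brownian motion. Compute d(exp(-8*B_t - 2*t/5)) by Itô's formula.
d(exp(-8*B_t - 2*t/5)) = (158*exp(-8*B_t - 2*t/5)/5) dt + (-8*exp(-8*B_t - 2*t/5)) dB_t

Itô's formula for f(t, x): d f(t, B_t) = (f_t + (1/2) f_xx) dt + f_x dB_t. Compute partials of f(t, x) = exp(-2*t/5 - 8*x):
  f_t(t,x)  = -2*exp(-2*t/5 - 8*x)/5
  f_x(t,x)  = -8*exp(-2*t/5 - 8*x)
  f_xx(t,x) = 64*exp(-2*t/5 - 8*x)
Assemble drift = f_t + (1/2) f_xx = 158*exp(-2*t/5 - 8*x)/5 and diffusion = f_x = -8*exp(-2*t/5 - 8*x). Substituting x = B_t:
  d(exp(-8*B_t - 2*t/5)) = (158*exp(-8*B_t - 2*t/5)/5) dt + (-8*exp(-8*B_t - 2*t/5)) dB_t.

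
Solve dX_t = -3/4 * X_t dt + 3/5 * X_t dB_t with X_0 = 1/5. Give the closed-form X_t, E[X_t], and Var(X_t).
X_t = 1/5 * exp((-93/100) t + (3/5) B_t); E[X_t] = exp(-3*t/4)/5; Var(X_t) = (exp(9*t/25) - 1)*exp(-3*t/2)/25

For GBM dX = mu X dt + sigma X dB with X_0 = x_0, apply Itô to Y = log X: dY = (mu - sigma^2/2) dt + sigma dB, so Y_t = log(x_0) + (mu - sigma^2/2) t + sigma B_t and hence X_t = x_0 * exp((mu - sigma^2/2) t + sigma B_t).
With mu = -3/4, sigma = 3/5, x_0 = 1/5, this gives:
  X_t = 1/5 * exp((-93/100) * t + (3/5) * B_t).
Since sigma*B_t ~ Normal(0, sigma^2 t), E[exp(sigma*B_t)] = exp(sigma^2 t / 2); so E[X_t] = x_0 * exp((mu - sigma^2/2) t) * exp(sigma^2 t / 2) = x_0 * exp(mu t) = exp(-3*t/4)/5.
Var(X_t) = E[X_t^2] - (E[X_t])^2 = x_0^2 * exp(2 mu t) * (exp(sigma^2 t) - 1) = (exp(9*t/25) - 1)*exp(-3*t/2)/25.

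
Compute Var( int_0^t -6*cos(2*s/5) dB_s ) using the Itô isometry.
Var = 18*t + 45*sin(4*t/5)/2

The Itô integral of a deterministic integrand f(s) has mean 0 because each increment f(s) * (B_{s+ds} - B_s) has mean 0. By the Itô isometry:
  Var( int_0^t f(s) dB_s ) = E[ (int_0^t f(s) dB_s)^2 ] = int_0^t f(s)^2 ds.
Here f(s) = -6*cos(2*s/5), so f(s)^2 = 36*cos(2*s/5)^2. Integrate:
  int_0^t (36*cos(2*s/5)^2) ds = 18*t + 45*sin(4*t/5)/2.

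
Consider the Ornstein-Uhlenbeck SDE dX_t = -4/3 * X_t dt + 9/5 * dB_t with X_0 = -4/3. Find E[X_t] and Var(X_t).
E[X_t] = -4*exp(-4*t/3)/3; Var(X_t) = 243/200 - 243*exp(-8*t/3)/200

The OU SDE dX = -theta X dt + sigma dB admits the integrating factor exp(theta t): d(exp(theta t) X_t) = sigma exp(theta t) dB_t. Integrating from 0 to t:
  X_t = x_0 * exp(-theta t) + sigma * int_0^t exp(-theta (t-s)) dB_s.
The Itô integral has mean 0 and (by the Itô isometry) variance sigma^2 * int_0^t exp(-2 theta (t - s)) ds = sigma^2 * (1 - exp(-2 theta t)) / (2 theta).
With theta = 4/3, sigma = 9/5, x_0 = -4/3:
  E[X_t] = -4/3 * exp(-4/3 t) = -4*exp(-4*t/3)/3
  Var(X_t) = (9/5)^2 * (1 - exp(-2*4/3 t)) / (2 * 4/3) = 243/200 - 243*exp(-8*t/3)/200.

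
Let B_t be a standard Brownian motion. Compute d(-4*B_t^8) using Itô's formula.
d(-4*B_t^8) = (-112*B_t^6) dt + (-32*B_t^7) dB_t

Itô's formula for f(B_t) gives d f(B_t) = f'(B_t) dB_t + (1/2) f''(B_t) dt. Compute derivatives of f(x) = -4*x^8:
  f'(x)  = -32*x^7
  f''(x) = -224*x^6
Substitute x = B_t and multiply the f'' term by 1/2:
  drift     = (1/2) * (-224*x^6) evaluated at B_t = -112*B_t^6
  diffusion = (-32*x^7) evaluated at B_t = -32*B_t^7
Therefore d(-4*B_t^8) = (-112*B_t^6) dt + (-32*B_t^7) dB_t.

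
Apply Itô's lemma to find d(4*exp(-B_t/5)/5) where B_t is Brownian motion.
d(4*exp(-B_t/5)/5) = (2*exp(-B_t/5)/125) dt + (-4*exp(-B_t/5)/25) dB_t

Itô's formula for f(B_t) gives d f(B_t) = f'(B_t) dB_t + (1/2) f''(B_t) dt. Compute derivatives of f(x) = 4*exp(-x/5)/5:
  f'(x)  = -4*exp(-x/5)/25
  f''(x) = 4*exp(-x/5)/125
Substitute x = B_t and multiply the f'' term by 1/2:
  drift     = (1/2) * (4*exp(-x/5)/125) evaluated at B_t = 2*exp(-B_t/5)/125
  diffusion = (-4*exp(-x/5)/25) evaluated at B_t = -4*exp(-B_t/5)/25
Therefore d(4*exp(-B_t/5)/5) = (2*exp(-B_t/5)/125) dt + (-4*exp(-B_t/5)/25) dB_t.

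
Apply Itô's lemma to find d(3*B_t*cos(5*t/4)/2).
d(3*B_t*cos(5*t/4)/2) = (-15*B_t*sin(5*t/4)/8) dt + (3*cos(5*t/4)/2) dB_t

Itô's formula for f(t, x): d f(t, B_t) = (f_t + (1/2) f_xx) dt + f_x dB_t. Compute partials of f(t, x) = 3*x*cos(5*t/4)/2:
  f_t(t,x)  = -15*x*sin(5*t/4)/8
  f_x(t,x)  = 3*cos(5*t/4)/2
  f_xx(t,x) = 0
Assemble drift = f_t + (1/2) f_xx = -15*x*sin(5*t/4)/8 and diffusion = f_x = 3*cos(5*t/4)/2. Substituting x = B_t:
  d(3*B_t*cos(5*t/4)/2) = (-15*B_t*sin(5*t/4)/8) dt + (3*cos(5*t/4)/2) dB_t.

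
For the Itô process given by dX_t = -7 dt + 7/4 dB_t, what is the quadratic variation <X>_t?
<X>_t = 49*t/16

For an Itô process dX_t = a(t) dt + b(t) dB_t, the quadratic variation is <X>_t = int_0^t b(s)^2 ds (the drift term does not contribute). Here b(s) = 7/4, so
  b(s)^2 = 49/16.
Integrating from 0 to t:
  <X>_t = int_0^t (49/16) ds = 49*t/16.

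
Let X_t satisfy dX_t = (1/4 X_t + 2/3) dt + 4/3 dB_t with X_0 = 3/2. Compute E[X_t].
E[X_t] = 25*exp(t/4)/6 - 8/3

Taking expectations and using E[dB_t] = 0, the mean m(t) = E[X_t] satisfies the ODE m'(t) = a m(t) + b with m(0) = x_0. With a = 1/4, b = 2/3, x_0 = 3/2, the solution is
  m(t) = x_0 * exp(a t) + (b/a) * (exp(a t) - 1)
       = (3/2) * exp((1/4) t) + ((2/3)/(1/4)) * (exp((1/4) t) - 1)
       = 25*exp(t/4)/6 - 8/3.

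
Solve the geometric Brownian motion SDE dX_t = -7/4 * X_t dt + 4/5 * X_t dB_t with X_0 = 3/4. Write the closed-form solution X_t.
X_t = 3/4 * exp((-207/100) * t + (4/5) * B_t)

For GBM dX = mu X dt + sigma X dB with X_0 = x_0, apply Itô to Y = log X: dY = (mu - sigma^2/2) dt + sigma dB, so Y_t = log(x_0) + (mu - sigma^2/2) t + sigma B_t and hence X_t = x_0 * exp((mu - sigma^2/2) t + sigma B_t).
With mu = -7/4, sigma = 4/5, x_0 = 3/4, this gives:
  X_t = 3/4 * exp((-207/100) * t + (4/5) * B_t).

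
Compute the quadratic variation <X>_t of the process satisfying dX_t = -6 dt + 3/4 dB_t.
<X>_t = 9*t/16

For an Itô process dX_t = a(t) dt + b(t) dB_t, the quadratic variation is <X>_t = int_0^t b(s)^2 ds (the drift term does not contribute). Here b(s) = 3/4, so
  b(s)^2 = 9/16.
Integrating from 0 to t:
  <X>_t = int_0^t (9/16) ds = 9*t/16.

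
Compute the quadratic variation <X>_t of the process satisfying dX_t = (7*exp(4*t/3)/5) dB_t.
<X>_t = 147*exp(8*t/3)/200 - 147/200

For an Itô process dX_t = a(t) dt + b(t) dB_t, the quadratic variation is <X>_t = int_0^t b(s)^2 ds (the drift term does not contribute). Here b(s) = 7*exp(4*s/3)/5, so
  b(s)^2 = 49*exp(8*s/3)/25.
Integrating from 0 to t:
  <X>_t = int_0^t (49*exp(8*s/3)/25) ds = 147*exp(8*t/3)/200 - 147/200.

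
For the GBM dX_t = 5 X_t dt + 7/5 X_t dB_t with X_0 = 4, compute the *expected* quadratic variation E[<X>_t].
E[<X>_t] = 784*exp(299*t/25)/299 - 784/299

<X>_t = int_0^t ((7/5) * X_s)^2 ds. Taking expectation inside the integral: E[<X>_t] = (7/5)^2 * int_0^t E[X_s^2] ds. For GBM, E[X_s^2] = x_0^2 * exp((2 mu + sigma^2) s). Integrating:
  E[<X>_t] = (7/5)^2 * 4^2 * (exp((2*5 + (7/5)^2) t) - 1) / (2*5 + (7/5)^2)
           = (7/5)^2 * 4^2 * (exp((299/25) t) - 1) / (299/25) = 784*exp(299*t/25)/299 - 784/299.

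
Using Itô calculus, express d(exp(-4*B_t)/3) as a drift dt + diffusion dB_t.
d(exp(-4*B_t)/3) = (8*exp(-4*B_t)/3) dt + (-4*exp(-4*B_t)/3) dB_t

Itô's formula for f(B_t) gives d f(B_t) = f'(B_t) dB_t + (1/2) f''(B_t) dt. Compute derivatives of f(x) = exp(-4*x)/3:
  f'(x)  = -4*exp(-4*x)/3
  f''(x) = 16*exp(-4*x)/3
Substitute x = B_t and multiply the f'' term by 1/2:
  drift     = (1/2) * (16*exp(-4*x)/3) evaluated at B_t = 8*exp(-4*B_t)/3
  diffusion = (-4*exp(-4*x)/3) evaluated at B_t = -4*exp(-4*B_t)/3
Therefore d(exp(-4*B_t)/3) = (8*exp(-4*B_t)/3) dt + (-4*exp(-4*B_t)/3) dB_t.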